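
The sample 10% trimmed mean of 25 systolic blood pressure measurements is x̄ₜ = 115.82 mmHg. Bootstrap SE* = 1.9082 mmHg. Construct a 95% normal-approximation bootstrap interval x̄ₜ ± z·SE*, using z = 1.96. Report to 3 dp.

Margin = 1.96 × 1.9082 = 3.7401
Interval: 115.82 ± 3.7401

(112.080, 119.560)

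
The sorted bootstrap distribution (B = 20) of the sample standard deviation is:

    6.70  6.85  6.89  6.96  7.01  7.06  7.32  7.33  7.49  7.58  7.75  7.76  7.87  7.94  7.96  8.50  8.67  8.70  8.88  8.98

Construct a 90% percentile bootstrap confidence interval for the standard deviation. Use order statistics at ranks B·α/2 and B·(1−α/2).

α = 0.10; lower rank = 20 × 0.050 = 1; upper rank = 20 × 0.950 = 19.
The 1st smallest replicate is 6.70; the 19th is 8.88.

(6.70, 8.88)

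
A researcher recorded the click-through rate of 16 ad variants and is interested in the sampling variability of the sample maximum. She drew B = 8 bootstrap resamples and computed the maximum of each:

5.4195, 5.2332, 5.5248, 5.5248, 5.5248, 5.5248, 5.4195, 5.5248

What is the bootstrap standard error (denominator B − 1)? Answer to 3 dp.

Bootstrap SE is the standard deviation of the 8 replicate maximums.
Mean of replicates: (5.4195 + 5.2332 + 5.5248 + 5.5248 + 5.5248 + 5.5248 + 5.4195 + 5.5248) / 8 = 43.69620 / 8 = 5.46202
Sum of squared deviations: (−0.04252)² + (−0.22882)² + (+0.06278)² + (+0.06278)² + (+0.06278)² + (+0.06278)² + (−0.04252)² + (+0.06278)² = 0.07568
Variance = 0.07568 / 7 = 0.01081
SE* = √0.01081

SE* = 0.104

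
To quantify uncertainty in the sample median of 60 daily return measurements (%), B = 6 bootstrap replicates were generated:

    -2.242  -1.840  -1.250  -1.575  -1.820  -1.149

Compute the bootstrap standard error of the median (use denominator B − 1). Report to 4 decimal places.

Bootstrap SE is the standard deviation of the 6 replicate medians.
Mean of replicates: ((-2.242) + (-1.840) + (-1.250) + (-1.575) + (-1.820) + (-1.149)) / 6 = -9.87600 / 6 = -1.64600
Sum of squared deviations: (−0.59600)² + (−0.19400)² + (+0.39600)² + (+0.07100)² + (−0.17400)² + (+0.49700)² = 0.83199
Variance = 0.83199 / 5 = 0.16640
SE* = √0.16640

SE* = 0.4079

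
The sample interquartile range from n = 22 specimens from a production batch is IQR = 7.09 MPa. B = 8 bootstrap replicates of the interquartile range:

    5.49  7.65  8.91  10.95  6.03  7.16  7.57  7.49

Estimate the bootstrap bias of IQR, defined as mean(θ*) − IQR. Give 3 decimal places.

bias = +0.566

mean(θ*) = (5.49 + 7.65 + 8.91 + 10.95 + 6.03 + 7.16 + 7.57 + 7.49) / 8 = 7.6562
bias = 7.6562 − 7.09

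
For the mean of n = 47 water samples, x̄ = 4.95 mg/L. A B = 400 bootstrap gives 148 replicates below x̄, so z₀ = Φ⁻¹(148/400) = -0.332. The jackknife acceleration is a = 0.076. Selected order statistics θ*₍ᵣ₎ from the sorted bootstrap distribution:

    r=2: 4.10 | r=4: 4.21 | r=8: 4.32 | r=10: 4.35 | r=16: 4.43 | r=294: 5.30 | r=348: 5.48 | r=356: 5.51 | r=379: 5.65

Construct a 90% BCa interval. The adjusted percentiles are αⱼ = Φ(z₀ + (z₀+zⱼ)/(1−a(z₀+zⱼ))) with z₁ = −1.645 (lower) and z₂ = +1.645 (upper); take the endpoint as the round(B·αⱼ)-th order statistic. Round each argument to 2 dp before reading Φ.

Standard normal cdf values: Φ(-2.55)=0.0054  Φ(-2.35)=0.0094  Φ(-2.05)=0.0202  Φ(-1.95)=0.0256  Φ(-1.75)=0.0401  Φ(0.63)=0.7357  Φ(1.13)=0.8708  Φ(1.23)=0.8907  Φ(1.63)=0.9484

Lower: z₀ + z₁ = -0.332 + (-1.645) = -1.977; 1 − a(z₀+z₁) = 1 − (0.076)(-1.977) = 1.1503; argument = -0.332 + (-1.977)/1.1503 = -2.0508 → -2.05.
α₁ = Φ(-2.05) = 0.0202; rank = round(400 × 0.0202) = 8; θ*₍8₎ = 4.32.
Upper: z₀ + z₂ = 1.313; 1 − a(z₀+z₂) = 0.9002; argument = 1.1265 → 1.13; α₂ = 0.8708; rank = 348; θ*₍348₎ = 5.48.

(4.32, 5.48)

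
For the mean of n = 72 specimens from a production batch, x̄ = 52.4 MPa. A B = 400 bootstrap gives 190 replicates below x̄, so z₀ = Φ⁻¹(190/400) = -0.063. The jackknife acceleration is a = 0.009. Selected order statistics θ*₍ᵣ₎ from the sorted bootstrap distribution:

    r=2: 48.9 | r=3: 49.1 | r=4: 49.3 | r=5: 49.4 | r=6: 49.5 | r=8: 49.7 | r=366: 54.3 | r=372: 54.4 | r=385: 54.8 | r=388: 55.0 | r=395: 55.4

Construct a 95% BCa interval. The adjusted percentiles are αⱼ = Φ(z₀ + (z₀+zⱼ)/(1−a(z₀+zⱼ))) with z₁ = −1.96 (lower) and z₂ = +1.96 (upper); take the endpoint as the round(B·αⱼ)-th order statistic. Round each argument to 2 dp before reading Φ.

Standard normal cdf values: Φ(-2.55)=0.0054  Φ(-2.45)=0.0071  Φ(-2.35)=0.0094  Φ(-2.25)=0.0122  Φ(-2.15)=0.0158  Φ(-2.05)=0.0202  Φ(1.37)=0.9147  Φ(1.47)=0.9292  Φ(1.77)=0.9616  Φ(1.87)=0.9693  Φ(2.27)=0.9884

Lower: z₀ + z₁ = -0.063 + (-1.960) = -2.023; 1 − a(z₀+z₁) = 1 − (0.009)(-2.023) = 1.0182; argument = -0.063 + (-2.023)/1.0182 = -2.0498 → -2.05.
α₁ = Φ(-2.05) = 0.0202; rank = round(400 × 0.0202) = 8; θ*₍8₎ = 49.7.
Upper: z₀ + z₂ = 1.897; 1 − a(z₀+z₂) = 0.9829; argument = 1.8670 → 1.87; α₂ = 0.9693; rank = 388; θ*₍388₎ = 55.0.

(49.7, 55.0)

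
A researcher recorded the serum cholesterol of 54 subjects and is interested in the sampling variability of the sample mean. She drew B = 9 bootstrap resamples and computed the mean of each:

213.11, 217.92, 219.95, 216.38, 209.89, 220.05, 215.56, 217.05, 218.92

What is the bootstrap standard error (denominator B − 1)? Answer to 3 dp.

SE* = 3.331

Bootstrap SE is the standard deviation of the 9 replicate means.
Mean of replicates: (213.11 + 217.92 + 219.95 + 216.38 + 209.89 + 220.05 + 215.56 + 217.05 + 218.92) / 9 = 1948.8300 / 9 = 216.5367
Sum of squared deviations: (−3.4267)² + (+1.3833)² + (+3.4133)² + (−0.1567)² + (−6.6467)² + (+3.5133)² + (−0.9767)² + (+0.5133)² + (+2.3833)² = 88.7504
Variance = 88.7504 / 8 = 11.0938
SE* = √11.0938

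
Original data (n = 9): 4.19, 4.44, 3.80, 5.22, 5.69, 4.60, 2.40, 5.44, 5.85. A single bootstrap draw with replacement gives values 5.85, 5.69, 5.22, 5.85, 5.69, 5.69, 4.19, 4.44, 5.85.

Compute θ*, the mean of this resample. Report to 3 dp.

Mean = (5.85 + 5.69 + 5.22 + 5.85 + 5.69 + 5.69 + 4.19 + 4.44 + 5.85) / 9 = 48.470 / 9 = 5.386

θ* = 5.386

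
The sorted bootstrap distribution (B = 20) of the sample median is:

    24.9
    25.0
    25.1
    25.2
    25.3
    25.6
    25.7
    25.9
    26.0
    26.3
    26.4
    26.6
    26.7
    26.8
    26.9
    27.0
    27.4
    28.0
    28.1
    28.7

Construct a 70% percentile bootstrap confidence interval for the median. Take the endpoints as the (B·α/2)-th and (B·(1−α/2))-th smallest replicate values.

(25.1, 27.4)

α = 0.30; lower rank = 20 × 0.150 = 3; upper rank = 20 × 0.850 = 17.
The 3rd smallest replicate is 25.1; the 17th is 27.4.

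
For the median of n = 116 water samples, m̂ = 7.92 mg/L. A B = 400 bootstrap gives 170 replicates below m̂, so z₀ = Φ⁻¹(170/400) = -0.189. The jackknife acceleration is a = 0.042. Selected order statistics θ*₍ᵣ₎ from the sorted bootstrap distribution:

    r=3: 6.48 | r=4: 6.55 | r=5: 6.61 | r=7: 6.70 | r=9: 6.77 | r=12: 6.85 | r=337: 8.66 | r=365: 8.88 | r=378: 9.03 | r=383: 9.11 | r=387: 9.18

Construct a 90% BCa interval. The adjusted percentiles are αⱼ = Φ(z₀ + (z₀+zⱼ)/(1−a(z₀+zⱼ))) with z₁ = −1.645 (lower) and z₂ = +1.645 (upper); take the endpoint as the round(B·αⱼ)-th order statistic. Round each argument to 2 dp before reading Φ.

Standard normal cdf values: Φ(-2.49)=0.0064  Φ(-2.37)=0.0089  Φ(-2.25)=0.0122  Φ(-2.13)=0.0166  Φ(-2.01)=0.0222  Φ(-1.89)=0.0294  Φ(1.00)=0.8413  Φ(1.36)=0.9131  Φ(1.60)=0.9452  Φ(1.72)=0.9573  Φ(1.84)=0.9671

(6.85, 8.88)

Lower: z₀ + z₁ = -0.189 + (-1.645) = -1.834; 1 − a(z₀+z₁) = 1 − (0.042)(-1.834) = 1.0770; argument = -0.189 + (-1.834)/1.0770 = -1.8918 → -1.89.
α₁ = Φ(-1.89) = 0.0294; rank = round(400 × 0.0294) = 12; θ*₍12₎ = 6.85.
Upper: z₀ + z₂ = 1.456; 1 − a(z₀+z₂) = 0.9388; argument = 1.3618 → 1.36; α₂ = 0.9131; rank = 365; θ*₍365₎ = 8.88.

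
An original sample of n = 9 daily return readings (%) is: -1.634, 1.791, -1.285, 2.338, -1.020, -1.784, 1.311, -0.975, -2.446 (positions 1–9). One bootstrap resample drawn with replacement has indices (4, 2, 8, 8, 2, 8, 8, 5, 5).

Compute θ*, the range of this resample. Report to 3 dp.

Resample values: 2.338, 1.791, -0.975, -0.975, 1.791, -0.975, -0.975, -1.020, -1.020.
Range = 2.338 − -1.020 = 3.358

θ* = 3.358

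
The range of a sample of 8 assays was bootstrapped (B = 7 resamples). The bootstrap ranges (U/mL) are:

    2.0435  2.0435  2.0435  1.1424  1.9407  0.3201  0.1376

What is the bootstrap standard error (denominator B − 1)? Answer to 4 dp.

SE* = 0.8523

Bootstrap SE is the standard deviation of the 7 replicate ranges.
Mean of replicates: (2.0435 + 2.0435 + 2.0435 + 1.1424 + 1.9407 + 0.3201 + 0.1376) / 7 = 9.67130 / 7 = 1.38161
Sum of squared deviations: (+0.66189)² + (+0.66189)² + (+0.66189)² + (−0.23921)² + (+0.55909)² + (−1.06151)² + (−1.24401)² = 4.35846
Variance = 4.35846 / 6 = 0.72641
SE* = √0.72641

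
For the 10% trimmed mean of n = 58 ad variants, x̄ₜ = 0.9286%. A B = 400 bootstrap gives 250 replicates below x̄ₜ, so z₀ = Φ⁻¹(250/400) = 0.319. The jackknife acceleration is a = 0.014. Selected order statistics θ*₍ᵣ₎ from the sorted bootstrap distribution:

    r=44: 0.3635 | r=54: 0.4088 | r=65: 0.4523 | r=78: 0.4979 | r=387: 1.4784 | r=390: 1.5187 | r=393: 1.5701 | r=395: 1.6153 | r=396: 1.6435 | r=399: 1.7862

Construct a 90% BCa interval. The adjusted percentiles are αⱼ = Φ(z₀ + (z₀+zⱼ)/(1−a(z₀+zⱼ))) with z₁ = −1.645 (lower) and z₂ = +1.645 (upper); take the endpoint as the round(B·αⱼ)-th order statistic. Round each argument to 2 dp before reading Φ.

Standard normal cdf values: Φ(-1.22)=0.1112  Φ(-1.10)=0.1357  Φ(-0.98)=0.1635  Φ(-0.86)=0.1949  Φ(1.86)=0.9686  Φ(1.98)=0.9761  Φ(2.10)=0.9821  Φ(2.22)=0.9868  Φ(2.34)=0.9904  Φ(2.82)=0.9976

(0.4523, 1.6435)

Lower: z₀ + z₁ = 0.319 + (-1.645) = -1.326; 1 − a(z₀+z₁) = 1 − (0.014)(-1.326) = 1.0186; argument = 0.319 + (-1.326)/1.0186 = -0.9828 → -0.98.
α₁ = Φ(-0.98) = 0.1635; rank = round(400 × 0.1635) = 65; θ*₍65₎ = 0.4523.
Upper: z₀ + z₂ = 1.964; 1 − a(z₀+z₂) = 0.9725; argument = 2.3385 → 2.34; α₂ = 0.9904; rank = 396; θ*₍396₎ = 1.6435.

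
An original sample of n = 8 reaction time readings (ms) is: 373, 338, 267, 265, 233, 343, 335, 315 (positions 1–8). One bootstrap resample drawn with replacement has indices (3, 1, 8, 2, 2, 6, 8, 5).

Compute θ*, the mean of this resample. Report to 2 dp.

θ* = 315.25

Resample values: 267, 373, 315, 338, 338, 343, 315, 233.
Mean = (267 + 373 + 315 + 338 + 338 + 343 + 315 + 233) / 8 = 2522.0 / 8 = 315.25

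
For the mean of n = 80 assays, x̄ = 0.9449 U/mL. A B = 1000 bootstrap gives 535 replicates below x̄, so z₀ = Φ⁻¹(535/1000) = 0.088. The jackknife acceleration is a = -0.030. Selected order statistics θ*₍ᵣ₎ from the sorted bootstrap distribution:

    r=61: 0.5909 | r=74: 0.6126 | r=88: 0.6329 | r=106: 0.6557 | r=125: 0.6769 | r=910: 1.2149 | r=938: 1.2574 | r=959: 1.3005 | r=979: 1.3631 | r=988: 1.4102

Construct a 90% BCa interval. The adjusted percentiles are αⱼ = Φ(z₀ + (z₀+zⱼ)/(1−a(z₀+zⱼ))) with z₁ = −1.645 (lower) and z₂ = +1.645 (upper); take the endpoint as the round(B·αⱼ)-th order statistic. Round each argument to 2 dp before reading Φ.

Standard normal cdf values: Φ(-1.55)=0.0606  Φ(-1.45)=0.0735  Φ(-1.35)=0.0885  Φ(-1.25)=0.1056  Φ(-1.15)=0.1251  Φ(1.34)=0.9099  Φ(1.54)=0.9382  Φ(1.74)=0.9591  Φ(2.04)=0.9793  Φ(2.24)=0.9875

Lower: z₀ + z₁ = 0.088 + (-1.645) = -1.557; 1 − a(z₀+z₁) = 1 − (-0.030)(-1.557) = 0.9533; argument = 0.088 + (-1.557)/0.9533 = -1.5453 → -1.55.
α₁ = Φ(-1.55) = 0.0606; rank = round(1000 × 0.0606) = 61; θ*₍61₎ = 0.5909.
Upper: z₀ + z₂ = 1.733; 1 − a(z₀+z₂) = 1.0520; argument = 1.7354 → 1.74; α₂ = 0.9591; rank = 959; θ*₍959₎ = 1.3005.

(0.5909, 1.3005)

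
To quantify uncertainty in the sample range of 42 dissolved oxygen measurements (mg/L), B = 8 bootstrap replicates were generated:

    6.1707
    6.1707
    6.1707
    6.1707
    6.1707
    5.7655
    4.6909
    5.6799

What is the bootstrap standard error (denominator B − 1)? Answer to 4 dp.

SE* = 0.5195

Bootstrap SE is the standard deviation of the 8 replicate ranges.
Mean of replicates: (6.1707 + 6.1707 + 6.1707 + 6.1707 + 6.1707 + 5.7655 + 4.6909 + 5.6799) / 8 = 46.98980 / 8 = 5.87373
Sum of squared deviations: (+0.29697)² + (+0.29697)² + (+0.29697)² + (+0.29697)² + (+0.29697)² + (−0.10823)² + (−1.18283)² + (−0.19383)² = 1.88933
Variance = 1.88933 / 7 = 0.26990
SE* = √0.26990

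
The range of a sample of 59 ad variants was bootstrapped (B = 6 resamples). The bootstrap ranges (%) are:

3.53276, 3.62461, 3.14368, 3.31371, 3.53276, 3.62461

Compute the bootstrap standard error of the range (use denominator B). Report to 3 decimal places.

Bootstrap SE is the standard deviation of the 6 replicate ranges.
Mean of replicates: (3.53276 + 3.62461 + 3.14368 + 3.31371 + 3.53276 + 3.62461) / 6 = 20.772130 / 6 = 3.462022
Sum of squared deviations: (+0.070738)² + (+0.162588)² + (−0.318342)² + (−0.148312)² + (+0.070738)² + (+0.162588)² = 0.186216
Variance = 0.186216 / 6 = 0.031036
SE* = √0.031036

SE* = 0.176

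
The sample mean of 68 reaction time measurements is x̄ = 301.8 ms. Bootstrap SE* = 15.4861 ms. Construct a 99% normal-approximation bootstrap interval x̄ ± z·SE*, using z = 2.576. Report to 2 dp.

Margin = 2.576 × 15.4861 = 39.892
Interval: 301.8 ± 39.892

(261.91, 341.69)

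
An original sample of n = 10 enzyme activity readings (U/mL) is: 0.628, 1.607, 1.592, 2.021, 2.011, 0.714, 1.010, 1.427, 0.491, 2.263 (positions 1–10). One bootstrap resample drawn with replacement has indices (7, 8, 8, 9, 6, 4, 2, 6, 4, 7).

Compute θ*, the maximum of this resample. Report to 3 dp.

θ* = 2.021

Resample values: 1.010, 1.427, 1.427, 0.491, 0.714, 2.021, 1.607, 0.714, 2.021, 1.010.
Maximum = 2.021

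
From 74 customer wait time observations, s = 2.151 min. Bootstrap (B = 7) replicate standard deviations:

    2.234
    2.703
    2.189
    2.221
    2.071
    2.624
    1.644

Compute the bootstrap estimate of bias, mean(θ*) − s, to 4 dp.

bias = +0.0899

mean(θ*) = (2.234 + 2.703 + 2.189 + 2.221 + 2.071 + 2.624 + 1.644) / 7 = 2.24086
bias = 2.24086 − 2.151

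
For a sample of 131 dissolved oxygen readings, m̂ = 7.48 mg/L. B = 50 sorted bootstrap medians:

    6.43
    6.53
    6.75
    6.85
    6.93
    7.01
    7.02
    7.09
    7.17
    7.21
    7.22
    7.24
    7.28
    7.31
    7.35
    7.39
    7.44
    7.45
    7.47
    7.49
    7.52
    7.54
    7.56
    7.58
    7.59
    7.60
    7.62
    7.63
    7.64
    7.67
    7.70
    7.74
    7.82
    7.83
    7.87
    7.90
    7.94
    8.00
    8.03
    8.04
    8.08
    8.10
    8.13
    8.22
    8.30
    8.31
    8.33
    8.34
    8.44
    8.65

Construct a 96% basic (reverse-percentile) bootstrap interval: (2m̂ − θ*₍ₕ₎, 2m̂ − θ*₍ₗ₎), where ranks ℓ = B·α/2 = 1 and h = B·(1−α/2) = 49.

(6.52, 8.53)

Percentile endpoints at ranks 1 and 49: θ*₍1₎ = 6.43, θ*₍49₎ = 8.44.
Basic interval reflects these around m̂:
  lower = 2 × 7.48 − 8.44 = 6.52
  upper = 2 × 7.48 − 6.43 = 8.53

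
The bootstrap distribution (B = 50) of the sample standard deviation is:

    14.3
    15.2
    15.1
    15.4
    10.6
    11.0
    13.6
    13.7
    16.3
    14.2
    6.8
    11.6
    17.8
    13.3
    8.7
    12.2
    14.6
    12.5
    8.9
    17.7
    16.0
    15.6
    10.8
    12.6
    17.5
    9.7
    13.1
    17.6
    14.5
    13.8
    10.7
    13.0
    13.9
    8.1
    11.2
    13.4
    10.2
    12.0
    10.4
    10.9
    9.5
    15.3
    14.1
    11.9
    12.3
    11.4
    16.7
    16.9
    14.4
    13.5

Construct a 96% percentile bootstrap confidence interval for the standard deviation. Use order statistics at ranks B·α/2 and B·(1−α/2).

(6.8, 17.7)

Sorted replicates: 6.8, 8.1, 8.7, 8.9, 9.5, 9.7, 10.2, 10.4, 10.6, 10.7, 10.8, 10.9, 11.0, 11.2, 11.4, 11.6, 11.9, 12.0, 12.2, 12.3, 12.5, 12.6, 13.0, 13.1, 13.3, 13.4, 13.5, 13.6, 13.7, 13.8, 13.9, 14.1, 14.2, 14.3, 14.4, 14.5, 14.6, 15.1, 15.2, 15.3, 15.4, 15.6, 16.0, 16.3, 16.7, 16.9, 17.5, 17.6, 17.7, 17.8
α = 0.04; lower rank = 50 × 0.020 = 1; upper rank = 50 × 0.980 = 49.
The 1st smallest replicate is 6.8; the 49th is 17.7.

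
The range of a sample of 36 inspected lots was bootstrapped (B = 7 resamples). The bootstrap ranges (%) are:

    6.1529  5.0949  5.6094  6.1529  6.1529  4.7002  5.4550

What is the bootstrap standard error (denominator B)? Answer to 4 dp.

SE* = 0.5347

Bootstrap SE is the standard deviation of the 7 replicate ranges.
Mean of replicates: (6.1529 + 5.0949 + 5.6094 + 6.1529 + 6.1529 + 4.7002 + 5.4550) / 7 = 39.318200 / 7 = 5.616886
Sum of squared deviations: (+0.536014)² + (−0.521986)² + (−0.007486)² + (+0.536014)² + (+0.536014)² + (−0.916686)² + (−0.161886)² = 2.000979
Variance = 2.000979 / 7 = 0.285854
SE* = √0.285854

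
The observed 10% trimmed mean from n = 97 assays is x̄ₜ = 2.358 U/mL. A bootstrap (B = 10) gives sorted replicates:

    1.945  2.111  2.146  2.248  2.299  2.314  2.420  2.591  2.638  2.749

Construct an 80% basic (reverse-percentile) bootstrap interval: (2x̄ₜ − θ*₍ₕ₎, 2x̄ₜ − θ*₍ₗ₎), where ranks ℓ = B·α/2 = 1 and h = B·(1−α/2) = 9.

(2.078, 2.771)

Percentile endpoints at ranks 1 and 9: θ*₍1₎ = 1.945, θ*₍9₎ = 2.638.
Basic interval reflects these around x̄ₜ:
  lower = 2 × 2.358 − 2.638 = 2.078
  upper = 2 × 2.358 − 1.945 = 2.771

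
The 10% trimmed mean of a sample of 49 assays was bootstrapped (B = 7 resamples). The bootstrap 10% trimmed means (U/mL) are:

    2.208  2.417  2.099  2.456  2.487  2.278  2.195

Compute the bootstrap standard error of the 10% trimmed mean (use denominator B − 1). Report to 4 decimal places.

Bootstrap SE is the standard deviation of the 7 replicate 10% trimmed means.
Mean of replicates: (2.208 + 2.417 + 2.099 + 2.456 + 2.487 + 2.278 + 2.195) / 7 = 16.14000 / 7 = 2.30571
Sum of squared deviations: (−0.09771)² + (+0.11129)² + (−0.20671)² + (+0.15029)² + (+0.18129)² + (−0.02771)² + (−0.11071)² = 0.13314
Variance = 0.13314 / 6 = 0.02219
SE* = √0.02219

SE* = 0.1490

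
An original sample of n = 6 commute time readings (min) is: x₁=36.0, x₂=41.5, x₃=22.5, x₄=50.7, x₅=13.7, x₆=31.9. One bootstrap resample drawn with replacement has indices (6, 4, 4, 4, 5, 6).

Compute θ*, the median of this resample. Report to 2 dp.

θ* = 41.30

Resample values: 31.9, 50.7, 50.7, 50.7, 13.7, 31.9.
Sorted: 13.7, 31.9, 31.9, 50.7, 50.7, 50.7
Median = average of the two middle values = 41.30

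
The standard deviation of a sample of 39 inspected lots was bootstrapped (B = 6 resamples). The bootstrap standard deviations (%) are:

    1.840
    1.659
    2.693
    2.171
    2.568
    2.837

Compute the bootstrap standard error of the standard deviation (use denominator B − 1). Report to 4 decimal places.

Bootstrap SE is the standard deviation of the 6 replicate standard deviations.
Mean of replicates: (1.840 + 1.659 + 2.693 + 2.171 + 2.568 + 2.837) / 6 = 13.76800 / 6 = 2.29467
Sum of squared deviations: (−0.45467)² + (−0.63567)² + (+0.39833)² + (−0.12367)² + (+0.27333)² + (+0.54233)² = 1.15359
Variance = 1.15359 / 5 = 0.23072
SE* = √0.23072

SE* = 0.4803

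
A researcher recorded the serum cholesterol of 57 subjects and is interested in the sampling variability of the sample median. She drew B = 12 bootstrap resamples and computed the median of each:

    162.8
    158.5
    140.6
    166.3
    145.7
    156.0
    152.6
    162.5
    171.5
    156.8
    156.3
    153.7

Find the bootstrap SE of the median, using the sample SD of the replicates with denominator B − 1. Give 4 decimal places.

SE* = 8.4814

Bootstrap SE is the standard deviation of the 12 replicate medians.
Mean of replicates: (162.8 + 158.5 + 140.6 + 166.3 + 145.7 + 156.0 + 152.6 + 162.5 + 171.5 + 156.8 + 156.3 + 153.7) / 12 = 1883.30000 / 12 = 156.94167
Sum of squared deviations: (+5.85833)² + (+1.55833)² + (−16.34167)² + (+9.35833)² + (−11.24167)² + (−0.94167)² + (−4.34167)² + (+5.55833)² + (+14.55833)² + (−0.14167)² + (−0.64167)² + (−3.24167)² = 791.26917
Variance = 791.26917 / 11 = 71.93356
SE* = √71.93356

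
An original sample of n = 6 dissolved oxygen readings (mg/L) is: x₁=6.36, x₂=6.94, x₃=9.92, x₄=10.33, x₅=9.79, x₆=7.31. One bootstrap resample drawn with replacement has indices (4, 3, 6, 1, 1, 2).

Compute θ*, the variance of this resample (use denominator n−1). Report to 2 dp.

θ* = 3.20

Resample values: 10.33, 9.92, 7.31, 6.36, 6.36, 6.94.
Mean = 7.8700; sum of squared deviations = 15.9928
s² = 15.9928 / 5 = 3.1986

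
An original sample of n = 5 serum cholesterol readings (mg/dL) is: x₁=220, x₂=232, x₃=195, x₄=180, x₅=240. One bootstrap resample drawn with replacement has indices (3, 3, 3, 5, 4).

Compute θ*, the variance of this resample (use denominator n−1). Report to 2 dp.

θ* = 517.50

Resample values: 195, 195, 195, 240, 180.
Mean = 201.0000; sum of squared deviations = 2070.0000
s² = 2070.0000 / 4 = 517.5000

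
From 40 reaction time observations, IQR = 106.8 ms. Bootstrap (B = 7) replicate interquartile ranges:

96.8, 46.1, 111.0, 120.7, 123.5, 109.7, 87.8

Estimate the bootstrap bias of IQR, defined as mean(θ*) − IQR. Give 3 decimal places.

mean(θ*) = (96.8 + 46.1 + 111.0 + 120.7 + 123.5 + 109.7 + 87.8) / 7 = 99.3714
bias = 99.3714 − 106.8

bias = −7.429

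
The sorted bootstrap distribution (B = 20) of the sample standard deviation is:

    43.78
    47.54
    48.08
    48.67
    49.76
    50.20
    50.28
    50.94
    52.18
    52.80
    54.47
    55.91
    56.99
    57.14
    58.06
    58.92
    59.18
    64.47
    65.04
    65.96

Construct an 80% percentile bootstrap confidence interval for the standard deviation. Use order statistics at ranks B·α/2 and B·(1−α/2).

(47.54, 64.47)

α = 0.20; lower rank = 20 × 0.100 = 2; upper rank = 20 × 0.900 = 18.
The 2nd smallest replicate is 47.54; the 18th is 64.47.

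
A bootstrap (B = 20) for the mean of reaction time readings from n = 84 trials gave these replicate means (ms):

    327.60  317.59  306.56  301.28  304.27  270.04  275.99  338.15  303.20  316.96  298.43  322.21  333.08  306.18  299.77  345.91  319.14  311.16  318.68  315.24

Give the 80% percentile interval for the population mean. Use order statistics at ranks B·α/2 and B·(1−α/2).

Sorted replicates: 270.04, 275.99, 298.43, 299.77, 301.28, 303.20, 304.27, 306.18, 306.56, 311.16, 315.24, 316.96, 317.59, 318.68, 319.14, 322.21, 327.60, 333.08, 338.15, 345.91
α = 0.20; lower rank = 20 × 0.100 = 2; upper rank = 20 × 0.900 = 18.
The 2nd smallest replicate is 275.99; the 18th is 333.08.

(275.99, 333.08)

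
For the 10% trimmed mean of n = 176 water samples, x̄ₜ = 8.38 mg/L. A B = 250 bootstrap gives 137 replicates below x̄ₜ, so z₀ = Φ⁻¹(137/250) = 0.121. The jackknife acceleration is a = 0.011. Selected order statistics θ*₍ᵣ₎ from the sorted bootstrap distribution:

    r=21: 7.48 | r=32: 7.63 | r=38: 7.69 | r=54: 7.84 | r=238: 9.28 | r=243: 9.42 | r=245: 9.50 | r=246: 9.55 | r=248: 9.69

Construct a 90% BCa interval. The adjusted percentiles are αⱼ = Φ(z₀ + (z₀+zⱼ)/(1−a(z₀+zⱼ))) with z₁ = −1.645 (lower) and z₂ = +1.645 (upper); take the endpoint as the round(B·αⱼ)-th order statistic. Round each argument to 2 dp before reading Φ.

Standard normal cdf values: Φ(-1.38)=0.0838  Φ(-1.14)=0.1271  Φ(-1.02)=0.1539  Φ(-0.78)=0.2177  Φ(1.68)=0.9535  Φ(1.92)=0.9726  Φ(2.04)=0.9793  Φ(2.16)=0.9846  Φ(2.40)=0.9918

Lower: z₀ + z₁ = 0.121 + (-1.645) = -1.524; 1 − a(z₀+z₁) = 1 − (0.011)(-1.524) = 1.0168; argument = 0.121 + (-1.524)/1.0168 = -1.3779 → -1.38.
α₁ = Φ(-1.38) = 0.0838; rank = round(250 × 0.0838) = 21; θ*₍21₎ = 7.48.
Upper: z₀ + z₂ = 1.766; 1 − a(z₀+z₂) = 0.9806; argument = 1.9220 → 1.92; α₂ = 0.9726; rank = 243; θ*₍243₎ = 9.42.

(7.48, 9.42)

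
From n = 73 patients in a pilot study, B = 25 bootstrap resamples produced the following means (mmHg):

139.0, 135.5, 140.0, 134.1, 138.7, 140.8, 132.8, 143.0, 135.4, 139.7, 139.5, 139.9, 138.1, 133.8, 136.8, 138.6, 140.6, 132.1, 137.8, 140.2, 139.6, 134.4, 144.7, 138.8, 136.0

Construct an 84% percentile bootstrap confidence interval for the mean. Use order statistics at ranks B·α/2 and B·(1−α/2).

Sorted replicates: 132.1, 132.8, 133.8, 134.1, 134.4, 135.4, 135.5, 136.0, 136.8, 137.8, 138.1, 138.6, 138.7, 138.8, 139.0, 139.5, 139.6, 139.7, 139.9, 140.0, 140.2, 140.6, 140.8, 143.0, 144.7
α = 0.16; lower rank = 25 × 0.080 = 2; upper rank = 25 × 0.920 = 23.
The 2nd smallest replicate is 132.8; the 23rd is 140.8.

(132.8, 140.8)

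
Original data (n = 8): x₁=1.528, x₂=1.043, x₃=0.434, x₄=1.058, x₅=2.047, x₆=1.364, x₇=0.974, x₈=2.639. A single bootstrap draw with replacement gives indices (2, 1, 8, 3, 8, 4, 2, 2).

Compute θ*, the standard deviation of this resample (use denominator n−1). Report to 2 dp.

Resample values: 1.043, 1.528, 2.639, 0.434, 2.639, 1.058, 1.043, 1.043.
Mean = 1.4284; sum of squared deviations = 4.5127
s² = 4.5127 / 7 = 0.6447
s = √0.6447 = 0.80

θ* = 0.80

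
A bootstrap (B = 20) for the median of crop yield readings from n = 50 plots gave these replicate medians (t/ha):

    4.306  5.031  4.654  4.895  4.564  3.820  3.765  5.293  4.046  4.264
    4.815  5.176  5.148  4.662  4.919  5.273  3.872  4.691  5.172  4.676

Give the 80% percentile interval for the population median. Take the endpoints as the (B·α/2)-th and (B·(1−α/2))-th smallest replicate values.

Sorted replicates: 3.765, 3.820, 3.872, 4.046, 4.264, 4.306, 4.564, 4.654, 4.662, 4.676, 4.691, 4.815, 4.895, 4.919, 5.031, 5.148, 5.172, 5.176, 5.273, 5.293
α = 0.20; lower rank = 20 × 0.100 = 2; upper rank = 20 × 0.900 = 18.
The 2nd smallest replicate is 3.820; the 18th is 5.176.

(3.820, 5.176)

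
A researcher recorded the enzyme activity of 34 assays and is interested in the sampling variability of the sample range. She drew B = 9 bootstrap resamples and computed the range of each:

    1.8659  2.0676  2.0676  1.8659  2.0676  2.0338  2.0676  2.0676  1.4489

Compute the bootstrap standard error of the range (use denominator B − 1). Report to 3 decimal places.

Bootstrap SE is the standard deviation of the 9 replicate ranges.
Mean of replicates: (1.8659 + 2.0676 + 2.0676 + 1.8659 + 2.0676 + 2.0338 + 2.0676 + 2.0676 + 1.4489) / 9 = 17.55250 / 9 = 1.95028
Sum of squared deviations: (−0.08438)² + (+0.11732)² + (+0.11732)² + (−0.08438)² + (+0.11732)² + (+0.08352)² + (+0.11732)² + (+0.11732)² + (−0.50138)² = 0.34142
Variance = 0.34142 / 8 = 0.04268
SE* = √0.04268

SE* = 0.207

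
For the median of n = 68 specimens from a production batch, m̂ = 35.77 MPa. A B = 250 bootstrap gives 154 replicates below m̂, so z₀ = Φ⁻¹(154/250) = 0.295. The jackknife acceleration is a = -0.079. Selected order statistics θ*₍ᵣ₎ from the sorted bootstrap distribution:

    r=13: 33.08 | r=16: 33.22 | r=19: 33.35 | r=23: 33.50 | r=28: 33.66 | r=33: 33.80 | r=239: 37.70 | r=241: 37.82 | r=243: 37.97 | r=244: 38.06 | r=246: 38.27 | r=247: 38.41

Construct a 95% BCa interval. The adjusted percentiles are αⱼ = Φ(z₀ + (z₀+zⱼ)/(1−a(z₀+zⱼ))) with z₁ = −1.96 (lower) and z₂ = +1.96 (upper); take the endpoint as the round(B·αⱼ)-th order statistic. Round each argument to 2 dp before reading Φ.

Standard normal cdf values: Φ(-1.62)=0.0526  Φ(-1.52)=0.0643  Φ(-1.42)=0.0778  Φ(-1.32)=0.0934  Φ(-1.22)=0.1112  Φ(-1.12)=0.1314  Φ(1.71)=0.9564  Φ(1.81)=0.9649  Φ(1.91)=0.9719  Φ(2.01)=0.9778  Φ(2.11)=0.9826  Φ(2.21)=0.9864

(33.08, 38.41)

Lower: z₀ + z₁ = 0.295 + (-1.960) = -1.665; 1 − a(z₀+z₁) = 1 − (-0.079)(-1.665) = 0.8685; argument = 0.295 + (-1.665)/0.8685 = -1.6222 → -1.62.
α₁ = Φ(-1.62) = 0.0526; rank = round(250 × 0.0526) = 13; θ*₍13₎ = 33.08.
Upper: z₀ + z₂ = 2.255; 1 − a(z₀+z₂) = 1.1781; argument = 2.2090 → 2.21; α₂ = 0.9864; rank = 247; θ*₍247₎ = 38.41.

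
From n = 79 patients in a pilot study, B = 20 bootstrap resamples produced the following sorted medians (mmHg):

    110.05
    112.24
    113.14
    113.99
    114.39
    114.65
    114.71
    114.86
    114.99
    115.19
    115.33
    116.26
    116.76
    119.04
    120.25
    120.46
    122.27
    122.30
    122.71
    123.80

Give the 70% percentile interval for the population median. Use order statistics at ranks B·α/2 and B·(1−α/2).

(113.14, 122.27)

α = 0.30; lower rank = 20 × 0.150 = 3; upper rank = 20 × 0.850 = 17.
The 3rd smallest replicate is 113.14; the 17th is 122.27.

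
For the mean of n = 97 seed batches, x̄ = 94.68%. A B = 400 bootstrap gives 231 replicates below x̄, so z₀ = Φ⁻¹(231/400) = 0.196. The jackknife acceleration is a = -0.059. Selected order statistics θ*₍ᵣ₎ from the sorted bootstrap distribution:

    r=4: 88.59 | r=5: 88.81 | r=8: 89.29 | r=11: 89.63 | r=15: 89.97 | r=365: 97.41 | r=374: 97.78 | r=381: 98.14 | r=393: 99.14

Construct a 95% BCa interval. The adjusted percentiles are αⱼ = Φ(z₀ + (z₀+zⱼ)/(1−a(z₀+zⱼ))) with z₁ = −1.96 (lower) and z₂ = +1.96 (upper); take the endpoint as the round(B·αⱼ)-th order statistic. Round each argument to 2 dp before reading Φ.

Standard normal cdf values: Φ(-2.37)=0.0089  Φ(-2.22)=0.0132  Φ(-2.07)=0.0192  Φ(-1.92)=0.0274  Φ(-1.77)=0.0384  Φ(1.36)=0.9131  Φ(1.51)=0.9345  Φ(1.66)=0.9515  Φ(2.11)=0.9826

(89.97, 99.14)

Lower: z₀ + z₁ = 0.196 + (-1.960) = -1.764; 1 − a(z₀+z₁) = 1 − (-0.059)(-1.764) = 0.8959; argument = 0.196 + (-1.764)/0.8959 = -1.7729 → -1.77.
α₁ = Φ(-1.77) = 0.0384; rank = round(400 × 0.0384) = 15; θ*₍15₎ = 89.97.
Upper: z₀ + z₂ = 2.156; 1 − a(z₀+z₂) = 1.1272; argument = 2.1087 → 2.11; α₂ = 0.9826; rank = 393; θ*₍393₎ = 99.14.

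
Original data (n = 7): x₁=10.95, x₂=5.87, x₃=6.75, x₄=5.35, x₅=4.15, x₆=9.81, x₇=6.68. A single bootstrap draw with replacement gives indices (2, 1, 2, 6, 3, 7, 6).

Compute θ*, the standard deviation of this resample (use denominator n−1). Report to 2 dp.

θ* = 2.15

Resample values: 5.87, 10.95, 5.87, 9.81, 6.75, 6.68, 9.81.
Mean = 7.9629; sum of squared deviations = 27.6237
s² = 27.6237 / 6 = 4.6040
s = √4.6040 = 2.15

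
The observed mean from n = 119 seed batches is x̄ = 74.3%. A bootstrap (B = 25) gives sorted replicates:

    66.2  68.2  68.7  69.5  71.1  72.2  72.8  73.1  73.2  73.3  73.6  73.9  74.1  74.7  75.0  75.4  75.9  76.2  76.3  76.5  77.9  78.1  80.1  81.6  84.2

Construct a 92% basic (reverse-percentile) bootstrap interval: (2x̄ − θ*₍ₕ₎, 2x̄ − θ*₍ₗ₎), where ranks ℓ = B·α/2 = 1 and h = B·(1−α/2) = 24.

(67.0, 82.4)

Percentile endpoints at ranks 1 and 24: θ*₍1₎ = 66.2, θ*₍24₎ = 81.6.
Basic interval reflects these around x̄:
  lower = 2 × 74.3 − 81.6 = 67.0
  upper = 2 × 74.3 − 66.2 = 82.4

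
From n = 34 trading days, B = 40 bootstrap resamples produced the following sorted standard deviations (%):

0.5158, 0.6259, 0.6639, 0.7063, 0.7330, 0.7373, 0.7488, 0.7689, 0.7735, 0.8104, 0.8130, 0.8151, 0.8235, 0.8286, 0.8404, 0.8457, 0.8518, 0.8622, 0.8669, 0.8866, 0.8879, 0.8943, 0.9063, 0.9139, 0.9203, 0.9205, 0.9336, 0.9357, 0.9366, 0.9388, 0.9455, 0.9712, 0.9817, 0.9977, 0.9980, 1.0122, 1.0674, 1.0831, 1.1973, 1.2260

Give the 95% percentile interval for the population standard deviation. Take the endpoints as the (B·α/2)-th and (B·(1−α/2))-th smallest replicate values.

α = 0.05; lower rank = 40 × 0.025 = 1; upper rank = 40 × 0.975 = 39.
The 1st smallest replicate is 0.5158; the 39th is 1.1973.

(0.5158, 1.1973)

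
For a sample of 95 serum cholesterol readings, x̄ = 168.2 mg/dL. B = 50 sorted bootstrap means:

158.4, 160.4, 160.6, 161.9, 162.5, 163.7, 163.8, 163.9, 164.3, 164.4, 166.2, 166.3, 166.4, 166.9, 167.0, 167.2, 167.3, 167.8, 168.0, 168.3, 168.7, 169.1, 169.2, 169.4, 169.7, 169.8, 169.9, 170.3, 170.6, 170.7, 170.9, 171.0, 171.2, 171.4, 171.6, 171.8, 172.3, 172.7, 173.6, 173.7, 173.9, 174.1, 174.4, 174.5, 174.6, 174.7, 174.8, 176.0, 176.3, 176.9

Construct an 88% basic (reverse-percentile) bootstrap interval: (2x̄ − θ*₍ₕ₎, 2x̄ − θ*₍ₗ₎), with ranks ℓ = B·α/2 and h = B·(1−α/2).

(161.6, 175.8)

Percentile endpoints at ranks 3 and 47: θ*₍3₎ = 160.6, θ*₍47₎ = 174.8.
Basic interval reflects these around x̄:
  lower = 2 × 168.2 − 174.8 = 161.6
  upper = 2 × 168.2 − 160.6 = 175.8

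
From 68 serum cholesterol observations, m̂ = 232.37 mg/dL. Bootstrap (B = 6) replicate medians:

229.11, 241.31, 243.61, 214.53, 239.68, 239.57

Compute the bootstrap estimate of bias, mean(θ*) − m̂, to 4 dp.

mean(θ*) = (229.11 + 241.31 + 243.61 + 214.53 + 239.68 + 239.57) / 6 = 234.63500
bias = 234.63500 − 232.37

bias = +2.2650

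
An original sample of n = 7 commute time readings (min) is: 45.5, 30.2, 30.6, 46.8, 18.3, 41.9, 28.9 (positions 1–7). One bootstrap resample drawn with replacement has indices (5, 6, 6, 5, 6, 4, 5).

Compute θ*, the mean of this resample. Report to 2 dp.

θ* = 32.49

Resample values: 18.3, 41.9, 41.9, 18.3, 41.9, 46.8, 18.3.
Mean = (18.3 + 41.9 + 41.9 + 18.3 + 41.9 + 46.8 + 18.3) / 7 = 227.40 / 7 = 32.49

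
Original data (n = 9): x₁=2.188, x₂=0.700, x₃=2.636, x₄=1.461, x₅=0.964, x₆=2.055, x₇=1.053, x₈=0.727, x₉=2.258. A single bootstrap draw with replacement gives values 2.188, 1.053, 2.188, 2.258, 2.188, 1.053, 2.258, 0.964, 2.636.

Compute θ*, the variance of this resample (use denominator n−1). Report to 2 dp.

Mean = 1.8651; sum of squared deviations = 3.3468
s² = 3.3468 / 8 = 0.4184

θ* = 0.42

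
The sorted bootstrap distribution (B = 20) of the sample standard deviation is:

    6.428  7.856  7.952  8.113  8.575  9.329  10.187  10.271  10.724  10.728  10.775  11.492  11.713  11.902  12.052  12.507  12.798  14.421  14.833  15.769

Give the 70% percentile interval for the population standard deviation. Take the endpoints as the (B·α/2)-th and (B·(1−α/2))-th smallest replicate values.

(7.952, 12.798)

α = 0.30; lower rank = 20 × 0.150 = 3; upper rank = 20 × 0.850 = 17.
The 3rd smallest replicate is 7.952; the 17th is 12.798.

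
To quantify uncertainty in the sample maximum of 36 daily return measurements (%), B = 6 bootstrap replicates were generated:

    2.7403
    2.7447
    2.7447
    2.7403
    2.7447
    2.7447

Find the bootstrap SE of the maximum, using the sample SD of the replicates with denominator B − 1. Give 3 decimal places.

Bootstrap SE is the standard deviation of the 6 replicate maximums.
Mean of replicates: (2.7403 + 2.7447 + 2.7447 + 2.7403 + 2.7447 + 2.7447) / 6 = 16.459400 / 6 = 2.743233
Sum of squared deviations: (−0.002933)² + (+0.001467)² + (+0.001467)² + (−0.002933)² + (+0.001467)² + (+0.001467)² = 0.000026
Variance = 0.000026 / 5 = 0.000005
SE* = √0.000005

SE* = 0.002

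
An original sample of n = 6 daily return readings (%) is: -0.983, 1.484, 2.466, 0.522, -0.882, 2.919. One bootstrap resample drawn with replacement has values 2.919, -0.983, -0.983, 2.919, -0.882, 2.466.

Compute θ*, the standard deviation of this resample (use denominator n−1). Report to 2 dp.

θ* = 2.04

Mean = 0.9093; sum of squared deviations = 20.8715
s² = 20.8715 / 5 = 4.1743
s = √4.1743 = 2.04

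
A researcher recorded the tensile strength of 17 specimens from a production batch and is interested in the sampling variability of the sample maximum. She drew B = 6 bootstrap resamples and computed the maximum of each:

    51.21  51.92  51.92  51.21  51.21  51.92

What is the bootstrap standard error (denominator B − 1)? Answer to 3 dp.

SE* = 0.389

Bootstrap SE is the standard deviation of the 6 replicate maximums.
Mean of replicates: (51.21 + 51.92 + 51.92 + 51.21 + 51.21 + 51.92) / 6 = 309.3900 / 6 = 51.5650
Sum of squared deviations: (−0.3550)² + (+0.3550)² + (+0.3550)² + (−0.3550)² + (−0.3550)² + (+0.3550)² = 0.7562
Variance = 0.7562 / 5 = 0.1512
SE* = √0.1512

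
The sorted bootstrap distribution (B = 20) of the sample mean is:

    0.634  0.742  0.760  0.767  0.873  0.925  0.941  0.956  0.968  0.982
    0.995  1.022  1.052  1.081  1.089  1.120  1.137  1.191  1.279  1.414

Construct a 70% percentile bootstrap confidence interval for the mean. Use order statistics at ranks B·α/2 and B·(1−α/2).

α = 0.30; lower rank = 20 × 0.150 = 3; upper rank = 20 × 0.850 = 17.
The 3rd smallest replicate is 0.760; the 17th is 1.137.

(0.760, 1.137)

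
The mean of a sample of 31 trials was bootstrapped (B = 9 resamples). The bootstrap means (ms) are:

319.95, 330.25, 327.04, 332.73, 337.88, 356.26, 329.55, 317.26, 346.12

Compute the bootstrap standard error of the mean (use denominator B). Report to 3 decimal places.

SE* = 11.595

Bootstrap SE is the standard deviation of the 9 replicate means.
Mean of replicates: (319.95 + 330.25 + 327.04 + 332.73 + 337.88 + 356.26 + 329.55 + 317.26 + 346.12) / 9 = 2997.0400 / 9 = 333.0044
Sum of squared deviations: (−13.0544)² + (−2.7544)² + (−5.9644)² + (−0.2744)² + (+4.8756)² + (+23.2556)² + (−3.4544)² + (−15.7444)² + (+13.1156)² = 1210.0858
Variance = 1210.0858 / 9 = 134.4540
SE* = √134.4540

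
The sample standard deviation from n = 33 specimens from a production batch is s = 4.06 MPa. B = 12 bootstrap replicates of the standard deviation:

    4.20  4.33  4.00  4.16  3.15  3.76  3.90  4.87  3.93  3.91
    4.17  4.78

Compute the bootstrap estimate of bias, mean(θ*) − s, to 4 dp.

mean(θ*) = (4.20 + 4.33 + 4.00 + 4.16 + 3.15 + 3.76 + 3.90 + 4.87 + 3.93 + 3.91 + 4.17 + 4.78) / 12 = 4.09667
bias = 4.09667 − 4.06

bias = +0.0367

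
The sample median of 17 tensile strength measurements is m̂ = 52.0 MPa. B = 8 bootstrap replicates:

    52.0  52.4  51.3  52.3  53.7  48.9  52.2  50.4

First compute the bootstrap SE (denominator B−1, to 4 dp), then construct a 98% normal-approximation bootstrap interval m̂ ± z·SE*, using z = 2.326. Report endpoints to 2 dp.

(48.61, 55.39)

Mean of replicates = 51.6500; sum of squared deviations = 14.8600; SE* = √(14.8600/7) = 1.4570
Margin = 2.326 × 1.4570 = 3.389
Interval: 52.0 ± 3.389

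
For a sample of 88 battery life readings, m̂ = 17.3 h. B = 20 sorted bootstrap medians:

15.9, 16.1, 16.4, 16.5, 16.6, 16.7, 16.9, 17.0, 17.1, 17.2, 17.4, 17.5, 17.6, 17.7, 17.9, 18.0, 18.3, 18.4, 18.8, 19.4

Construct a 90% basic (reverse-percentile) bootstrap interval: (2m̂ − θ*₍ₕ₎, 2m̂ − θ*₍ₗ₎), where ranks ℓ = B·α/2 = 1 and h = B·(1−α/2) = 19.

Percentile endpoints at ranks 1 and 19: θ*₍1₎ = 15.9, θ*₍19₎ = 18.8.
Basic interval reflects these around m̂:
  lower = 2 × 17.3 − 18.8 = 15.8
  upper = 2 × 17.3 − 15.9 = 18.7

(15.8, 18.7)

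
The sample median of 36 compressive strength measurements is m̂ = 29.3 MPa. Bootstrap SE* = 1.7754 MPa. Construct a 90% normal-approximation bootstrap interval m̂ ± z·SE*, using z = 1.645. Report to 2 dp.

(26.38, 32.22)

Margin = 1.645 × 1.7754 = 2.921
Interval: 29.3 ± 2.921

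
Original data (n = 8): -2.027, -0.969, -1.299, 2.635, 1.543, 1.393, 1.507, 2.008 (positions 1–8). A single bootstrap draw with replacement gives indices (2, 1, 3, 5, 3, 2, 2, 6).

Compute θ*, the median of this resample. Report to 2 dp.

θ* = -0.97

Resample values: -0.969, -2.027, -1.299, 1.543, -1.299, -0.969, -0.969, 1.393.
Sorted: -2.027, -1.299, -1.299, -0.969, -0.969, -0.969, 1.393, 1.543
Median = average of the two middle values = -0.97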